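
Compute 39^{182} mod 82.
45

Using successive squaring:
Binary expansion of 182: 10110110
Powers of 39 mod 82 (each is the square of the previous):
  39^1 ≡ 39 (mod 82)
  39^2 ≡ 39² = 1521 ≡ 45 (mod 82)
  39^4 ≡ 45² = 2025 ≡ 57 (mod 82)
  39^8 ≡ 57² = 3249 ≡ 51 (mod 82)
  39^16 ≡ 51² = 2601 ≡ 59 (mod 82)
  39^32 ≡ 59² = 3481 ≡ 37 (mod 82)
  39^64 ≡ 37² = 1369 ≡ 57 (mod 82)
  39^128 ≡ 57² = 3249 ≡ 51 (mod 82)
182 = 128 + 32 + 16 + 4 + 2, so 39^182 = 39^128 × 39^32 × 39^16 × 39^4 × 39^2 ≡ 51 × 37 × 59 × 57 × 45 (mod 82)
Multiplying step by step:
  51 × 37 = 1887 ≡ 1 (mod 82)
  1 × 59 = 59 ≡ 59 (mod 82)
  59 × 57 = 3363 ≡ 1 (mod 82)
  1 × 45 = 45 ≡ 45 (mod 82)
Result: 39^182 ≡ 45 (mod 82)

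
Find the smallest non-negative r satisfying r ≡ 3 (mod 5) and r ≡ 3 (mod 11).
M = 5 × 11 = 55. M₁ = 11, y₁ ≡ 1 (mod 5). M₂ = 5, y₂ ≡ 9 (mod 11). r = 3×11×1 + 3×5×9 ≡ 3 (mod 55)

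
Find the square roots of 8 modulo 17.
The square roots of 8 mod 17 are 12 and 5. Verify: 12² = 144 ≡ 8 (mod 17)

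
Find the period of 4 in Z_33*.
Powers of 4 mod 33: 4^1≡4, 4^2≡16, 4^3≡31, 4^4≡25, 4^5≡1. Order = 5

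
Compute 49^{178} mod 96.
1

Using successive squaring:
Binary expansion of 178: 10110010
Powers of 49 mod 96 (each is the square of the previous):
  49^1 ≡ 49 (mod 96)
  49^2 ≡ 49² = 2401 ≡ 1 (mod 96)
  49^4 ≡ 1² = 1 ≡ 1 (mod 96)
  49^8 ≡ 1² = 1 ≡ 1 (mod 96)
  49^16 ≡ 1² = 1 ≡ 1 (mod 96)
  49^32 ≡ 1² = 1 ≡ 1 (mod 96)
  49^64 ≡ 1² = 1 ≡ 1 (mod 96)
  49^128 ≡ 1² = 1 ≡ 1 (mod 96)
178 = 128 + 32 + 16 + 2, so 49^178 = 49^128 × 49^32 × 49^16 × 49^2 ≡ 1 × 1 × 1 × 1 (mod 96)
Multiplying step by step:
  1 × 1 = 1 ≡ 1 (mod 96)
  1 × 1 = 1 ≡ 1 (mod 96)
  1 × 1 = 1 ≡ 1 (mod 96)
Result: 49^178 ≡ 1 (mod 96)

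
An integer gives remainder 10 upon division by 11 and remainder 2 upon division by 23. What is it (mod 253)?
M = 11 × 23 = 253. M₁ = 23, y₁ ≡ 1 (mod 11). M₂ = 11, y₂ ≡ 21 (mod 23). t = 10×23×1 + 2×11×21 ≡ 186 (mod 253). The smallest positive such number is 186.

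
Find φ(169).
156

Prime factorization: 169 = 13^2
Using the formula φ(n) = n × Π(1 - 1/p) for each prime factor p:
φ(169) = 169 × (1 - 1/13)
φ(169) = 156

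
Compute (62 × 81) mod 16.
14

(62 × 81) = 5022
5022 mod 16 = 14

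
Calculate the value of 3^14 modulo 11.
Using Fermat: 3^{10} ≡ 1 (mod 11). 14 ≡ 4 (mod 10). So 3^{14} ≡ 3^{4} ≡ 4 (mod 11)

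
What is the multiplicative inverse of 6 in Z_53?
6^(-1) ≡ 9 (mod 53). Verification: 6 × 9 = 54 ≡ 1 (mod 53)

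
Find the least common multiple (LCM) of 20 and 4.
20

First find GCD(20, 4) using the Euclidean algorithm:
20 = 5 × 4 + 0
GCD(20, 4) = 4

LCM formula: LCM(a, b) = (a × b) / GCD(a, b)
LCM(20, 4) = (20 × 4) / 4
LCM(20, 4) = 80 / 4
LCM(20, 4) = 20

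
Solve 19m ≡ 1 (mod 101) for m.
19^(-1) ≡ 16 (mod 101). Verification: 19 × 16 = 304 ≡ 1 (mod 101)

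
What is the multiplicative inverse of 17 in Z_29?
17^(-1) ≡ 12 (mod 29). Verification: 17 × 12 = 204 ≡ 1 (mod 29)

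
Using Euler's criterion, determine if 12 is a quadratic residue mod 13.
By Euler's criterion: 12^{6} ≡ 1 (mod 13). Since this equals 1, 12 is a QR.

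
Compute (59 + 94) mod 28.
13

(59 + 94) = 153
153 mod 28 = 13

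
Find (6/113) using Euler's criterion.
(6/113) = 6^{56} mod 113 = -1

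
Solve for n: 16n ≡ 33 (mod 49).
48

Since gcd(16, 49) = 1 divides 33, a solution exists.
Multiply both sides by the inverse of 16 mod 49:
  16^(-1) mod 49 = 46
  x ≡ 46 × 33 ≡ 1518 ≡ 48 (mod 49)
Verification: 16 × 48 = 768 = 15 × 49 + 33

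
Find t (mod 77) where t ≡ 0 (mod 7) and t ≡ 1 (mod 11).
M = 7 × 11 = 77. M₁ = 11, y₁ ≡ 2 (mod 7). M₂ = 7, y₂ ≡ 8 (mod 11). t = 0×11×2 + 1×7×8 ≡ 56 (mod 77)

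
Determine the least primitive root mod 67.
p - 1 = 66 has prime divisors 2, 3, 11. h is a primitive root mod 67 iff h^(66/q) ≢ 1 (mod 67) for each such q.
h = 2: 2^33 ≡ 66, 2^22 ≡ 37, 2^6 ≡ 64 (mod 67); none is 1, so 2 has order 66 and is a primitive root.
The smallest primitive root mod 67 is g = 2.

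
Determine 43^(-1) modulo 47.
43^(-1) ≡ 35 (mod 47). Verification: 43 × 35 = 1505 ≡ 1 (mod 47)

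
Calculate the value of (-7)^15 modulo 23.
Using repeated squaring. (-7) ≡ 16 (mod 23). 15 = 8 + 4 + 2 + 1 (binary 1111). Repeated squaring mod 23: 16^1 ≡ 16; 16^2 ≡ 16² = 256 ≡ 3; 16^4 ≡ 3² = 9 ≡ 9; 16^8 ≡ 9² = 81 ≡ 12. Multiply: (-7)^15 ≡ 16^8 × 16^4 × 16^2 × 16^1 ≡ 12 × 9 × 3 × 16 (mod 23): 12 × 9 = 108 ≡ 16; 16 × 3 = 48 ≡ 2; 2 × 16 = 32 ≡ 9. So (-7)^15 ≡ 9 (mod 23).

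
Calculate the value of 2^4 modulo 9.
4 = 4 (binary 100). Repeated squaring mod 9: 2^1 ≡ 2; 2^2 ≡ 2² = 4 ≡ 4; 2^4 ≡ 4² = 16 ≡ 7. So 2^4 ≡ 7 (mod 9).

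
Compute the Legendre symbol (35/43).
(35/43) = 35^{21} mod 43 = 1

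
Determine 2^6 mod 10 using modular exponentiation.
6 = 4 + 2 (binary 110). Repeated squaring mod 10: 2^1 ≡ 2; 2^2 ≡ 2² = 4 ≡ 4; 2^4 ≡ 4² = 16 ≡ 6. Multiply: 2^6 = 2^4 × 2^2 ≡ 6 × 4 (mod 10): 6 × 4 = 24 ≡ 4. So 2^6 ≡ 4 (mod 10).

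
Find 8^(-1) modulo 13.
5

Using Extended Euclidean Algorithm:
gcd(8, 13) = 1
Bezout coefficients: 8 × 5 + 13 × -3 = 1
So 8 × 5 ≡ 1 (mod 13)
The inverse is 5 mod 13 = 5
Verification: 8 × 5 = 40 = 3 × 13 + 1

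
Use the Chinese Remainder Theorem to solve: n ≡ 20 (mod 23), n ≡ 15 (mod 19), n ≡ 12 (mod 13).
5563

Using the Chinese Remainder Theorem:
M = product of moduli = 5681
For equation 1: M_1 = 247, 247 ≡ 17 (mod 23), inverse of 247 mod 23 is 19 (check: 17 × 19 = 323 ≡ 1 (mod 23))
For equation 2: M_2 = 299, 299 ≡ 14 (mod 19), inverse of 299 mod 19 is 15 (check: 14 × 15 = 210 ≡ 1 (mod 19))
For equation 3: M_3 = 437, 437 ≡ 8 (mod 13), inverse of 437 mod 13 is 5 (check: 8 × 5 = 40 ≡ 1 (mod 13))
Combine: n ≡ Σ r_i×M_i×(M_i⁻¹ mod m_i) = 20×247×19 + 15×299×15 + 12×437×5 = 93860 + 67275 + 26220 = 187355
187355 mod 5681 = 5563
n ≡ 5563 (mod 5681)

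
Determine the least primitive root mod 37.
p - 1 = 36 has prime divisors 2, 3. h is a primitive root mod 37 iff h^(36/q) ≢ 1 (mod 37) for each such q.
h = 2: 2^18 ≡ 36, 2^12 ≡ 26 (mod 37); none is 1, so 2 has order 36 and is a primitive root.
The smallest primitive root mod 37 is g = 2.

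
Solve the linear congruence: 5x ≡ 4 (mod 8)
4

Since gcd(5, 8) = 1 divides 4, a solution exists.
Multiply both sides by the inverse of 5 mod 8:
  5^(-1) mod 8 = 5
  x ≡ 5 × 4 ≡ 20 ≡ 4 (mod 8)
Verification: 5 × 4 = 20 = 2 × 8 + 4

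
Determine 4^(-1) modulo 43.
4^(-1) ≡ 11 (mod 43). Verification: 4 × 11 = 44 ≡ 1 (mod 43)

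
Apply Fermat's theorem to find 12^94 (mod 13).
By Fermat: 12^{12} ≡ 1 (mod 13). 94 = 7×12 + 10. So 12^{94} ≡ 12^{10} ≡ 1 (mod 13)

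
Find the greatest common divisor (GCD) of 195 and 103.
1

Using the Euclidean algorithm:
195 = 1 × 103 + 92
103 = 1 × 92 + 11
92 = 8 × 11 + 4
11 = 2 × 4 + 3
4 = 1 × 3 + 1
3 = 3 × 1 + 0

GCD(195, 103) = 1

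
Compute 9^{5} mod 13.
3

Using successive squaring:
Binary expansion of 5: 101
Powers of 9 mod 13 (each is the square of the previous):
  9^1 ≡ 9 (mod 13)
  9^2 ≡ 9² = 81 ≡ 3 (mod 13)
  9^4 ≡ 3² = 9 ≡ 9 (mod 13)
5 = 4 + 1, so 9^5 = 9^4 × 9^1 ≡ 9 × 9 (mod 13)
Multiplying step by step:
  9 × 9 = 81 ≡ 3 (mod 13)
Result: 9^5 ≡ 3 (mod 13)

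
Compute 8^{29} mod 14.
8

Using successive squaring:
Binary expansion of 29: 11101
Powers of 8 mod 14 (each is the square of the previous):
  8^1 ≡ 8 (mod 14)
  8^2 ≡ 8² = 64 ≡ 8 (mod 14)
  8^4 ≡ 8² = 64 ≡ 8 (mod 14)
  8^8 ≡ 8² = 64 ≡ 8 (mod 14)
  8^16 ≡ 8² = 64 ≡ 8 (mod 14)
29 = 16 + 8 + 4 + 1, so 8^29 = 8^16 × 8^8 × 8^4 × 8^1 ≡ 8 × 8 × 8 × 8 (mod 14)
Multiplying step by step:
  8 × 8 = 64 ≡ 8 (mod 14)
  8 × 8 = 64 ≡ 8 (mod 14)
  8 × 8 = 64 ≡ 8 (mod 14)
Result: 8^29 ≡ 8 (mod 14)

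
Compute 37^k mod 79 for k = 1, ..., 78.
g^1, g^2, ..., g^{78} mod 79: {37, 26, 14, 44, 48, 38, 63, 40, 58, 13, 7, 22, 24, 19, 71, 20, 29, 46, 43, 11, 12, 49, 75, 10, 54, 23, 61, 45, 6, 64, 77, 5, 27, 51, 70, 62, 3, 32, 78, 42, 53, 65, 35, 31, 41, 16, 39, 21, 66, 72, 57, 55, 60, 8, 59, 50, 33, 36, 68, 67, 30, 4, 69, 25, 56, 18, 34, 73, 15, 2, 74, 52, 28, 9, 17, 76, 47, 1}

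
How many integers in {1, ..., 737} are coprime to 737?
660

Prime factorization: 737 = 11 × 67
Using the formula φ(n) = n × Π(1 - 1/p) for each prime factor p:
φ(737) = 737 × (1 - 1/11) × (1 - 1/67)
φ(737) = 660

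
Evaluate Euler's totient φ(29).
28

Prime factorization: 29 = 29
Using the formula φ(n) = n × Π(1 - 1/p) for each prime factor p:
φ(29) = 29 × (1 - 1/29)
φ(29) = 28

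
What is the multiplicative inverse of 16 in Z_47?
3

Using Extended Euclidean Algorithm:
gcd(16, 47) = 1
Bezout coefficients: 16 × 3 + 47 × -1 = 1
So 16 × 3 ≡ 1 (mod 47)
The inverse is 3 mod 47 = 3
Verification: 16 × 3 = 48 = 1 × 47 + 1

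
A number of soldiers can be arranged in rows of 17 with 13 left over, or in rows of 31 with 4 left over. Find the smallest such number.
M = 17 × 31 = 527. M₁ = 31, y₁ ≡ 11 (mod 17). M₂ = 17, y₂ ≡ 11 (mod 31). z = 13×31×11 + 4×17×11 ≡ 438 (mod 527). The smallest positive such number is 438.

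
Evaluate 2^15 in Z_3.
Using Fermat: 2^{2} ≡ 1 (mod 3). 15 ≡ 1 (mod 2). So 2^{15} ≡ 2^{1} ≡ 2 (mod 3)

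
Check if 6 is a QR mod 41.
By Euler's criterion: 6^{20} ≡ 40 (mod 41). Since this equals -1 (≡ 40), 6 is not a QR.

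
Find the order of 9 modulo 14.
Powers of 9 mod 14: 9^1≡9, 9^2≡11, 9^3≡1. Order = 3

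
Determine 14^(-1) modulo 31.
14^(-1) ≡ 20 (mod 31). Verification: 14 × 20 = 280 ≡ 1 (mod 31)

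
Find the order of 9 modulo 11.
Powers of 9 mod 11: 9^1≡9, 9^2≡4, 9^3≡3, 9^4≡5, 9^5≡1. Order = 5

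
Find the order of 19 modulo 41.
Powers of 19 mod 41: 19^1≡19, 19^2≡33, 19^3≡12, 19^4≡23, 19^5≡27, 19^6≡21, 19^7≡30, 19^8≡37, 19^9≡6, 19^10≡32, 19^11≡34, 19^12≡31, 19^13≡15, 19^14≡39, 19^15≡3, 19^16≡16, 19^17≡17, 19^18≡36, 19^19≡28, 19^20≡40, 19^21≡22, 19^22≡8, 19^23≡29, 19^24≡18, 19^25≡14, 19^26≡20, 19^27≡11, 19^28≡4, 19^29≡35, 19^30≡9, 19^31≡7, 19^32≡10, 19^33≡26, 19^34≡2, 19^35≡38, 19^36≡25, 19^37≡24, 19^38≡5, 19^39≡13, 19^40≡1. Order = 40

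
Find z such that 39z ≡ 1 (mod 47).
39^(-1) ≡ 41 (mod 47). Verification: 39 × 41 = 1599 ≡ 1 (mod 47)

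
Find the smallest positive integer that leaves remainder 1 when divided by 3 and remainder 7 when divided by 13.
M = 3 × 13 = 39. M₁ = 13, y₁ ≡ 1 (mod 3). M₂ = 3, y₂ ≡ 9 (mod 13). y = 1×13×1 + 7×3×9 ≡ 7 (mod 39). The smallest positive such number is 7.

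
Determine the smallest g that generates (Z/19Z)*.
2

A primitive root g modulo p has order p-1 = 18
Prime divisors of 18: [2, 3]
g is a primitive root iff g^(18/q) ≢ 1 (mod 19) for each prime divisor q
Testing small values:
  g = 2: 2^9 ≡ 18, 2^6 ≡ 7 (mod 19) → none is 1, primitive root!
The smallest primitive root is 2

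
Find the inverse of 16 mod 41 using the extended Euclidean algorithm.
Extended GCD: 16(18) + 41(-7) = 1. So 16^(-1) ≡ 18 ≡ 18 (mod 41). Verify: 16 × 18 = 288 ≡ 1 (mod 41)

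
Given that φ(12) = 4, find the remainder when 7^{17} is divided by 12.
By Euler: 7^{4} ≡ 1 (mod 12) since gcd(7, 12) = 1. 17 = 4×4 + 1. So 7^{17} ≡ 7^{1} ≡ 7 (mod 12)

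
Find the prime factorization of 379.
379

Divide by primes starting from smallest:
379 ÷ 379 = 1

379 = 379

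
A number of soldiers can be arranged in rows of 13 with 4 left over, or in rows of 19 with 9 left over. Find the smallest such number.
M = 13 × 19 = 247. M₁ = 19, y₁ ≡ 11 (mod 13). M₂ = 13, y₂ ≡ 3 (mod 19). r = 4×19×11 + 9×13×3 ≡ 199 (mod 247). The smallest positive such number is 199.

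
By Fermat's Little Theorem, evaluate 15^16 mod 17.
By Fermat's Little Theorem, 15^{16} ≡ 1 (mod 17) since 17 is prime and gcd(15, 17) = 1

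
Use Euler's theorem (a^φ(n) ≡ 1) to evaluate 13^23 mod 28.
By Euler: 13^{12} ≡ 1 (mod 28) since gcd(13, 28) = 1. 23 = 1×12 + 11. So 13^{23} ≡ 13^{11} ≡ 13 (mod 28)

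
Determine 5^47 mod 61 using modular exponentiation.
Using repeated squaring. 47 = 32 + 8 + 4 + 2 + 1 (binary 101111). Repeated squaring mod 61: 5^1 ≡ 5; 5^2 ≡ 5² = 25 ≡ 25; 5^4 ≡ 25² = 625 ≡ 15; 5^8 ≡ 15² = 225 ≡ 42; 5^16 ≡ 42² = 1764 ≡ 56; 5^32 ≡ 56² = 3136 ≡ 25. Multiply: 5^47 = 5^32 × 5^8 × 5^4 × 5^2 × 5^1 ≡ 25 × 42 × 15 × 25 × 5 (mod 61): 25 × 42 = 1050 ≡ 13; 13 × 15 = 195 ≡ 12; 12 × 25 = 300 ≡ 56; 56 × 5 = 280 ≡ 36. So 5^47 ≡ 36 (mod 61).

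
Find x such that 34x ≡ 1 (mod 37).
34^(-1) ≡ 12 (mod 37). Verification: 34 × 12 = 408 ≡ 1 (mod 37)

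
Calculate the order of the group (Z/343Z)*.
294

Prime factorization: 343 = 7^3
Using the formula φ(n) = n × Π(1 - 1/p) for each prime factor p:
φ(343) = 343 × (1 - 1/7)
φ(343) = 294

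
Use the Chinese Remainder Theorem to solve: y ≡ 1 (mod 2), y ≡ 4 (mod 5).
M = 2 × 5 = 10. M₁ = 5, y₁ ≡ 1 (mod 2). M₂ = 2, y₂ ≡ 3 (mod 5). y = 1×5×1 + 4×2×3 ≡ 9 (mod 10)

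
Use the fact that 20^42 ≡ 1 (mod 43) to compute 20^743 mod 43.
By Fermat: 20^{42} ≡ 1 (mod 43). 743 ≡ 29 (mod 42). So 20^{743} ≡ 20^{29} ≡ 34 (mod 43)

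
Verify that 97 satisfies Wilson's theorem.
(96)! mod 97 = 96. Since this equals -1 (mod 97), Wilson confirms 97 is prime.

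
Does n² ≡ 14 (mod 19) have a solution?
By Euler's criterion: 14^{9} ≡ 18 (mod 19). Since this equals -1 (≡ 18), 14 is not a QR.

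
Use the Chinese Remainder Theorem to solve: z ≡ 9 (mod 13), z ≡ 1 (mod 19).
M = 13 × 19 = 247. M₁ = 19, y₁ ≡ 11 (mod 13). M₂ = 13, y₂ ≡ 3 (mod 19). z = 9×19×11 + 1×13×3 ≡ 191 (mod 247)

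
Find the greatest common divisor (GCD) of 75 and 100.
25

Using the Euclidean algorithm:
75 = 0 × 100 + 75
100 = 1 × 75 + 25
75 = 3 × 25 + 0

GCD(75, 100) = 25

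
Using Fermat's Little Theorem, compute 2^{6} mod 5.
4

By Fermat's Little Theorem, a^(p-1) ≡ 1 (mod p) for prime p and gcd(a, p) = 1
Here p = 5, so 2^4 ≡ 1 (mod 5)
We can reduce the exponent: 6 mod 4 = 2
So 2^6 ≡ 2^2 (mod 5)
Computing: 2^2 mod 5 = 4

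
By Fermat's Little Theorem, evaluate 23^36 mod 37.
By Fermat's Little Theorem, 23^{36} ≡ 1 (mod 37) since 37 is prime and gcd(23, 37) = 1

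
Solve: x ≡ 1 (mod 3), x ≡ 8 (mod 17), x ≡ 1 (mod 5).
M = 3 × 17 × 5 = 255. M₁ = 85, y₁ ≡ 1 (mod 3). M₂ = 15, y₂ ≡ 8 (mod 17). M₃ = 51, y₃ ≡ 1 (mod 5). x = 1×85×1 + 8×15×8 + 1×51×1 ≡ 76 (mod 255)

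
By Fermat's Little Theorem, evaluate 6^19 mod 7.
By Fermat: 6^{6} ≡ 1 (mod 7). 19 = 3×6 + 1. So 6^{19} ≡ 6^{1} ≡ 6 (mod 7)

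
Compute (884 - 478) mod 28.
14

(884 - 478) = 406
406 mod 28 = 14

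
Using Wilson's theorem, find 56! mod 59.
(58)! = (56)! × (57) × (58) ≡ -1 (mod 59). So (56)! ≡ -1 × [(58)(57)]^(-1) ≡ 29 (mod 59)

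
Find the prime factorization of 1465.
5 × 293

Divide by primes starting from smallest:
1465 ÷ 5 = 293
293 ÷ 293 = 1

1465 = 5 × 293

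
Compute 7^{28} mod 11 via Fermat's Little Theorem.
9

By Fermat's Little Theorem, a^(p-1) ≡ 1 (mod p) for prime p and gcd(a, p) = 1
Here p = 11, so 7^10 ≡ 1 (mod 11)
We can reduce the exponent: 28 mod 10 = 8
So 7^28 ≡ 7^8 (mod 11)
Computing: 7^8 mod 11 = 9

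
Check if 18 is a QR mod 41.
By Euler's criterion: 18^{20} ≡ 1 (mod 41). Since this equals 1, 18 is a QR.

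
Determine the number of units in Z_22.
10

Prime factorization: 22 = 2 × 11
Using the formula φ(n) = n × Π(1 - 1/p) for each prime factor p:
φ(22) = 22 × (1 - 1/2) × (1 - 1/11)
φ(22) = 10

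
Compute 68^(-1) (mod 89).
72

Using Extended Euclidean Algorithm:
gcd(68, 89) = 1
Bezout coefficients: 68 × -17 + 89 × 13 = 1
So 68 × -17 ≡ 1 (mod 89)
The inverse is -17 mod 89 = 72
Verification: 68 × 72 = 4896 = 55 × 89 + 1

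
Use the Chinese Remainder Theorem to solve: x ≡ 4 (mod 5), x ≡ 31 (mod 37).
179

Using the Chinese Remainder Theorem:
M = product of moduli = 185
For equation 1: M_1 = 37, 37 ≡ 2 (mod 5), inverse of 37 mod 5 is 3 (check: 2 × 3 = 6 ≡ 1 (mod 5))
For equation 2: M_2 = 5, 5 ≡ 5 (mod 37), inverse of 5 mod 37 is 15 (check: 5 × 15 = 75 ≡ 1 (mod 37))
Combine: x ≡ Σ r_i×M_i×(M_i⁻¹ mod m_i) = 4×37×3 + 31×5×15 = 444 + 2325 = 2769
2769 mod 185 = 179
x ≡ 179 (mod 185)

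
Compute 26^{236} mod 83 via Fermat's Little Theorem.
41

By Fermat's Little Theorem, a^(p-1) ≡ 1 (mod p) for prime p and gcd(a, p) = 1
Here p = 83, so 26^82 ≡ 1 (mod 83)
We can reduce the exponent: 236 mod 82 = 72
So 26^236 ≡ 26^72 (mod 83)
Computing: 26^72 mod 83 = 41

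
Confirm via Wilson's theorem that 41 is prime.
(40)! mod 41 = 40. Since this equals -1 (mod 41), Wilson confirms 41 is prime.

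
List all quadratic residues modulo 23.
QRs mod 23: {1, 2, 3, 4, 6, 8, 9, 12, 13, 16, 18}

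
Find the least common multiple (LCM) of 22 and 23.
506

First find GCD(22, 23) using the Euclidean algorithm:
22 = 0 × 23 + 22
23 = 1 × 22 + 1
22 = 22 × 1 + 0
GCD(22, 23) = 1

LCM formula: LCM(a, b) = (a × b) / GCD(a, b)
LCM(22, 23) = (22 × 23) / 1
LCM(22, 23) = 506 / 1
LCM(22, 23) = 506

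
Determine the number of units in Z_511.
432

Prime factorization: 511 = 7 × 73
Using the formula φ(n) = n × Π(1 - 1/p) for each prime factor p:
φ(511) = 511 × (1 - 1/7) × (1 - 1/73)
φ(511) = 432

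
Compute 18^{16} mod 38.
20

Using successive squaring:
Binary expansion of 16: 10000
Powers of 18 mod 38 (each is the square of the previous):
  18^1 ≡ 18 (mod 38)
  18^2 ≡ 18² = 324 ≡ 20 (mod 38)
  18^4 ≡ 20² = 400 ≡ 20 (mod 38)
  18^8 ≡ 20² = 400 ≡ 20 (mod 38)
  18^16 ≡ 20² = 400 ≡ 20 (mod 38)
16 is a power of 2, so 18^16 is the last square: ≡ 20 (mod 38)
Result: 18^16 ≡ 20 (mod 38)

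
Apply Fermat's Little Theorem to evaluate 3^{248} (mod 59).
26

By Fermat's Little Theorem, a^(p-1) ≡ 1 (mod p) for prime p and gcd(a, p) = 1
Here p = 59, so 3^58 ≡ 1 (mod 59)
We can reduce the exponent: 248 mod 58 = 16
So 3^248 ≡ 3^16 (mod 59)
Computing: 3^16 mod 59 = 26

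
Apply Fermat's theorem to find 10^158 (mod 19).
By Fermat: 10^{18} ≡ 1 (mod 19). 158 = 8×18 + 14. So 10^{158} ≡ 10^{14} ≡ 16 (mod 19)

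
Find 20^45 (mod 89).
Using repeated squaring. 45 = 32 + 8 + 4 + 1 (binary 101101). Repeated squaring mod 89: 20^1 ≡ 20; 20^2 ≡ 20² = 400 ≡ 44; 20^4 ≡ 44² = 1936 ≡ 67; 20^8 ≡ 67² = 4489 ≡ 39; 20^16 ≡ 39² = 1521 ≡ 8; 20^32 ≡ 8² = 64 ≡ 64. Multiply: 20^45 = 20^32 × 20^8 × 20^4 × 20^1 ≡ 64 × 39 × 67 × 20 (mod 89): 64 × 39 = 2496 ≡ 4; 4 × 67 = 268 ≡ 1; 1 × 20 = 20 ≡ 20. So 20^45 ≡ 20 (mod 89).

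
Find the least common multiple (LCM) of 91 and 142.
12922

First find GCD(91, 142) using the Euclidean algorithm:
91 = 0 × 142 + 91
142 = 1 × 91 + 51
91 = 1 × 51 + 40
51 = 1 × 40 + 11
40 = 3 × 11 + 7
11 = 1 × 7 + 4
7 = 1 × 4 + 3
4 = 1 × 3 + 1
3 = 3 × 1 + 0
GCD(91, 142) = 1

LCM formula: LCM(a, b) = (a × b) / GCD(a, b)
LCM(91, 142) = (91 × 142) / 1
LCM(91, 142) = 12922 / 1
LCM(91, 142) = 12922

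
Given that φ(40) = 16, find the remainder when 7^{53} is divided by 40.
By Euler: 7^{16} ≡ 1 (mod 40) since gcd(7, 40) = 1. 53 = 3×16 + 5. So 7^{53} ≡ 7^{5} ≡ 7 (mod 40)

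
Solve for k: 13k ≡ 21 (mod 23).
14

Since gcd(13, 23) = 1 divides 21, a solution exists.
Multiply both sides by the inverse of 13 mod 23:
  13^(-1) mod 23 = 16
  x ≡ 16 × 21 ≡ 336 ≡ 14 (mod 23)
Verification: 13 × 14 = 182 = 7 × 23 + 21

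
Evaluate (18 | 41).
(18/41) = 18^{20} mod 41 = 1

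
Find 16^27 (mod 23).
Using Fermat: 16^{22} ≡ 1 (mod 23). 27 ≡ 5 (mod 22). So 16^{27} ≡ 16^{5} ≡ 6 (mod 23)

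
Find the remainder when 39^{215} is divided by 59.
By Fermat: 39^{58} ≡ 1 (mod 59). 215 = 3×58 + 41. So 39^{215} ≡ 39^{41} ≡ 40 (mod 59)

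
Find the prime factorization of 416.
2^5 × 13

Divide by primes starting from smallest:
416 ÷ 2 = 208
208 ÷ 2 = 104
104 ÷ 2 = 52
52 ÷ 2 = 26
26 ÷ 2 = 13
13 ÷ 13 = 1

416 = 2^5 × 13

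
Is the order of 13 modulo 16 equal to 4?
Yes, ord_16(13) = 4.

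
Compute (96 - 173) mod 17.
8

(96 - 173) = -77
-77 mod 17 = 8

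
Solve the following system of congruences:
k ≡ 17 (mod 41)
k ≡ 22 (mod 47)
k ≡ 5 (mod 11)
19574

Using the Chinese Remainder Theorem:
M = product of moduli = 21197
For equation 1: M_1 = 517, 517 ≡ 25 (mod 41), inverse of 517 mod 41 is 23 (check: 25 × 23 = 575 ≡ 1 (mod 41))
For equation 2: M_2 = 451, 451 ≡ 28 (mod 47), inverse of 451 mod 47 is 42 (check: 28 × 42 = 1176 ≡ 1 (mod 47))
For equation 3: M_3 = 1927, 1927 ≡ 2 (mod 11), inverse of 1927 mod 11 is 6 (check: 2 × 6 = 12 ≡ 1 (mod 11))
Combine: k ≡ Σ r_i×M_i×(M_i⁻¹ mod m_i) = 17×517×23 + 22×451×42 + 5×1927×6 = 202147 + 416724 + 57810 = 676681
676681 mod 21197 = 19574
k ≡ 19574 (mod 21197)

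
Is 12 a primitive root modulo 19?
p - 1 = 18 has prime divisors 2, 3. Check 12^(18/q) mod 19 for each: 12^(18/2) = 12^9 ≡ 18, 12^(18/3) = 12^6 ≡ 1 (mod 19). Since 12^6 ≡ 1 (mod 19), the order of 12 divides 6 (in fact the order is 6) ≠ 18, so it is not a primitive root.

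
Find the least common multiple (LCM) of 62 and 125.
7750

First find GCD(62, 125) using the Euclidean algorithm:
62 = 0 × 125 + 62
125 = 2 × 62 + 1
62 = 62 × 1 + 0
GCD(62, 125) = 1

LCM formula: LCM(a, b) = (a × b) / GCD(a, b)
LCM(62, 125) = (62 × 125) / 1
LCM(62, 125) = 7750 / 1
LCM(62, 125) = 7750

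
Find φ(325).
240

Prime factorization: 325 = 5^2 × 13
Using the formula φ(n) = n × Π(1 - 1/p) for each prime factor p:
φ(325) = 325 × (1 - 1/5) × (1 - 1/13)
φ(325) = 240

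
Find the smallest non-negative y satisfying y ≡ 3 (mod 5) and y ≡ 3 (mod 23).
M = 5 × 23 = 115. M₁ = 23, y₁ ≡ 2 (mod 5). M₂ = 5, y₂ ≡ 14 (mod 23). y = 3×23×2 + 3×5×14 ≡ 3 (mod 115)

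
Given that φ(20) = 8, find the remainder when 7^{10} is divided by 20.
By Euler: 7^{8} ≡ 1 (mod 20) since gcd(7, 20) = 1. 10 = 1×8 + 2. So 7^{10} ≡ 7^{2} ≡ 9 (mod 20)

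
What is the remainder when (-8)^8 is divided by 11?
(-8) ≡ 3 (mod 11). 8 = 8 (binary 1000). Repeated squaring mod 11: 3^1 ≡ 3; 3^2 ≡ 3² = 9 ≡ 9; 3^4 ≡ 9² = 81 ≡ 4; 3^8 ≡ 4² = 16 ≡ 5. So (-8)^8 ≡ 5 (mod 11).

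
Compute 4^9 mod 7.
9 = 8 + 1 (binary 1001). Repeated squaring mod 7: 4^1 ≡ 4; 4^2 ≡ 4² = 16 ≡ 2; 4^4 ≡ 2² = 4 ≡ 4; 4^8 ≡ 4² = 16 ≡ 2. Multiply: 4^9 = 4^8 × 4^1 ≡ 2 × 4 (mod 7): 2 × 4 = 8 ≡ 1. So 4^9 ≡ 1 (mod 7).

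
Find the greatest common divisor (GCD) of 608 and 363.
1

Using the Euclidean algorithm:
608 = 1 × 363 + 245
363 = 1 × 245 + 118
245 = 2 × 118 + 9
118 = 13 × 9 + 1
9 = 9 × 1 + 0

GCD(608, 363) = 1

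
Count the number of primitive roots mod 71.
Number of primitive roots mod 71 = φ(70) = 24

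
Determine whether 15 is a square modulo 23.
By Euler's criterion: 15^{11} ≡ 22 (mod 23). Since this equals -1 (≡ 22), 15 is not a QR.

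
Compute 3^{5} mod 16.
3

Using successive squaring:
Binary expansion of 5: 101
Powers of 3 mod 16 (each is the square of the previous):
  3^1 ≡ 3 (mod 16)
  3^2 ≡ 3² = 9 ≡ 9 (mod 16)
  3^4 ≡ 9² = 81 ≡ 1 (mod 16)
5 = 4 + 1, so 3^5 = 3^4 × 3^1 ≡ 1 × 3 (mod 16)
Multiplying step by step:
  1 × 3 = 3 ≡ 3 (mod 16)
Result: 3^5 ≡ 3 (mod 16)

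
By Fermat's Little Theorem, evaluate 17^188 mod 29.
By Fermat: 17^{28} ≡ 1 (mod 29). 188 ≡ 20 (mod 28). So 17^{188} ≡ 17^{20} ≡ 1 (mod 29)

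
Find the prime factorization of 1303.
1303

Divide by primes starting from smallest:
1303 ÷ 1303 = 1

1303 = 1303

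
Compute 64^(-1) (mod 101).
30

Using Extended Euclidean Algorithm:
gcd(64, 101) = 1
Bezout coefficients: 64 × 30 + 101 × -19 = 1
So 64 × 30 ≡ 1 (mod 101)
The inverse is 30 mod 101 = 30
Verification: 64 × 30 = 1920 = 19 × 101 + 1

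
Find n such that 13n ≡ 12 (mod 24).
12

Since gcd(13, 24) = 1 divides 12, a solution exists.
Multiply both sides by the inverse of 13 mod 24:
  13^(-1) mod 24 = 13
  x ≡ 13 × 12 ≡ 156 ≡ 12 (mod 24)
Verification: 13 × 12 = 156 = 6 × 24 + 12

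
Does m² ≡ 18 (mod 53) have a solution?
By Euler's criterion: 18^{26} ≡ 52 (mod 53). Since this equals -1 (≡ 52), 18 is not a QR.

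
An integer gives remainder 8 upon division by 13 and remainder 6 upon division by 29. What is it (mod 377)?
M = 13 × 29 = 377. M₁ = 29, y₁ ≡ 9 (mod 13). M₂ = 13, y₂ ≡ 9 (mod 29). y = 8×29×9 + 6×13×9 ≡ 151 (mod 377). The smallest positive such number is 151.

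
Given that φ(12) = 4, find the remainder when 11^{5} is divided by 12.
By Euler: 11^{4} ≡ 1 (mod 12) since gcd(11, 12) = 1. 5 = 1×4 + 1. So 11^{5} ≡ 11^{1} ≡ 11 (mod 12)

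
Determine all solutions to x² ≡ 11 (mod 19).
The square roots of 11 mod 19 are 7 and 12. Verify: 7² = 49 ≡ 11 (mod 19)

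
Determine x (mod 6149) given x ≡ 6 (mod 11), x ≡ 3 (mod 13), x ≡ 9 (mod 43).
5814

Using the Chinese Remainder Theorem:
M = product of moduli = 6149
For equation 1: M_1 = 559, 559 ≡ 9 (mod 11), inverse of 559 mod 11 is 5 (check: 9 × 5 = 45 ≡ 1 (mod 11))
For equation 2: M_2 = 473, 473 ≡ 5 (mod 13), inverse of 473 mod 13 is 8 (check: 5 × 8 = 40 ≡ 1 (mod 13))
For equation 3: M_3 = 143, 143 ≡ 14 (mod 43), inverse of 143 mod 43 is 40 (check: 14 × 40 = 560 ≡ 1 (mod 43))
Combine: x ≡ Σ r_i×M_i×(M_i⁻¹ mod m_i) = 6×559×5 + 3×473×8 + 9×143×40 = 16770 + 11352 + 51480 = 79602
79602 mod 6149 = 5814
x ≡ 5814 (mod 6149)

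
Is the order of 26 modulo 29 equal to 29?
No, the actual order is 28, not 29.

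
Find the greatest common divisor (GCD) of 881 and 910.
1

Using the Euclidean algorithm:
881 = 0 × 910 + 881
910 = 1 × 881 + 29
881 = 30 × 29 + 11
29 = 2 × 11 + 7
11 = 1 × 7 + 4
7 = 1 × 4 + 3
4 = 1 × 3 + 1
3 = 3 × 1 + 0

GCD(881, 910) = 1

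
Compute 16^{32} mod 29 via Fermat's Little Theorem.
25

By Fermat's Little Theorem, a^(p-1) ≡ 1 (mod p) for prime p and gcd(a, p) = 1
Here p = 29, so 16^28 ≡ 1 (mod 29)
We can reduce the exponent: 32 mod 28 = 4
So 16^32 ≡ 16^4 (mod 29)
Computing: 16^4 mod 29 = 25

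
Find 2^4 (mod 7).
4 = 4 (binary 100). Repeated squaring mod 7: 2^1 ≡ 2; 2^2 ≡ 2² = 4 ≡ 4; 2^4 ≡ 4² = 16 ≡ 2. So 2^4 ≡ 2 (mod 7).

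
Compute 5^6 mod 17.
6 = 4 + 2 (binary 110). Repeated squaring mod 17: 5^1 ≡ 5; 5^2 ≡ 5² = 25 ≡ 8; 5^4 ≡ 8² = 64 ≡ 13. Multiply: 5^6 = 5^4 × 5^2 ≡ 13 × 8 (mod 17): 13 × 8 = 104 ≡ 2. So 5^6 ≡ 2 (mod 17).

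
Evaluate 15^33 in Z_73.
Using repeated squaring. 33 = 32 + 1 (binary 100001). Repeated squaring mod 73: 15^1 ≡ 15; 15^2 ≡ 15² = 225 ≡ 6; 15^4 ≡ 6² = 36 ≡ 36; 15^8 ≡ 36² = 1296 ≡ 55; 15^16 ≡ 55² = 3025 ≡ 32; 15^32 ≡ 32² = 1024 ≡ 2. Multiply: 15^33 = 15^32 × 15^1 ≡ 2 × 15 (mod 73): 2 × 15 = 30 ≡ 30. So 15^33 ≡ 30 (mod 73).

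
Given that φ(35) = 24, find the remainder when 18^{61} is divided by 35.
By Euler: 18^{24} ≡ 1 (mod 35) since gcd(18, 35) = 1. 61 = 2×24 + 13. So 18^{61} ≡ 18^{13} ≡ 18 (mod 35)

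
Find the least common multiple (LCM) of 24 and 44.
264

First find GCD(24, 44) using the Euclidean algorithm:
24 = 0 × 44 + 24
44 = 1 × 24 + 20
24 = 1 × 20 + 4
20 = 5 × 4 + 0
GCD(24, 44) = 4

LCM formula: LCM(a, b) = (a × b) / GCD(a, b)
LCM(24, 44) = (24 × 44) / 4
LCM(24, 44) = 1056 / 4
LCM(24, 44) = 264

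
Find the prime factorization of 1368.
2^3 × 3^2 × 19

Divide by primes starting from smallest:
1368 ÷ 2 = 684
684 ÷ 2 = 342
342 ÷ 2 = 171
171 ÷ 3 = 57
57 ÷ 3 = 19
19 ÷ 19 = 1

1368 = 2^3 × 3^2 × 19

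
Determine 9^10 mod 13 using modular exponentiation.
10 = 8 + 2 (binary 1010). Repeated squaring mod 13: 9^1 ≡ 9; 9^2 ≡ 9² = 81 ≡ 3; 9^4 ≡ 3² = 9 ≡ 9; 9^8 ≡ 9² = 81 ≡ 3. Multiply: 9^10 = 9^8 × 9^2 ≡ 3 × 3 (mod 13): 3 × 3 = 9 ≡ 9. So 9^10 ≡ 9 (mod 13).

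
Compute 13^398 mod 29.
Using Fermat: 13^{28} ≡ 1 (mod 29). 398 ≡ 6 (mod 28). So 13^{398} ≡ 13^{6} ≡ 20 (mod 29)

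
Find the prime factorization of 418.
2 × 11 × 19

Divide by primes starting from smallest:
418 ÷ 2 = 209
209 ÷ 11 = 19
19 ÷ 19 = 1

418 = 2 × 11 × 19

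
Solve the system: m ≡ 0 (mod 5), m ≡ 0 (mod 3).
M = 5 × 3 = 15. M₁ = 3, y₁ ≡ 2 (mod 5). M₂ = 5, y₂ ≡ 2 (mod 3). m = 0×3×2 + 0×5×2 ≡ 0 (mod 15)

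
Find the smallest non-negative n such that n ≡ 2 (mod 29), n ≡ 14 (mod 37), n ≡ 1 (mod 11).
2641

Using the Chinese Remainder Theorem:
M = product of moduli = 11803
For equation 1: M_1 = 407, 407 ≡ 1 (mod 29), inverse of 407 mod 29 is 1 (check: 1 × 1 = 1 ≡ 1 (mod 29))
For equation 2: M_2 = 319, 319 ≡ 23 (mod 37), inverse of 319 mod 37 is 29 (check: 23 × 29 = 667 ≡ 1 (mod 37))
For equation 3: M_3 = 1073, 1073 ≡ 6 (mod 11), inverse of 1073 mod 11 is 2 (check: 6 × 2 = 12 ≡ 1 (mod 11))
Combine: n ≡ Σ r_i×M_i×(M_i⁻¹ mod m_i) = 2×407×1 + 14×319×29 + 1×1073×2 = 814 + 129514 + 2146 = 132474
132474 mod 11803 = 2641
n ≡ 2641 (mod 11803)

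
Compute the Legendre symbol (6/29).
(6/29) = 6^{14} mod 29 = 1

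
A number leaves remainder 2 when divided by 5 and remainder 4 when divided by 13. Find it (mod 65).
M = 5 × 13 = 65. M₁ = 13, y₁ ≡ 2 (mod 5). M₂ = 5, y₂ ≡ 8 (mod 13). y = 2×13×2 + 4×5×8 ≡ 17 (mod 65)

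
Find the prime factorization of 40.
2^3 × 5

Divide by primes starting from smallest:
40 ÷ 2 = 20
20 ÷ 2 = 10
10 ÷ 2 = 5
5 ÷ 5 = 1

40 = 2^3 × 5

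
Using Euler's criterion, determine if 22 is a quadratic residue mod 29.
By Euler's criterion: 22^{14} ≡ 1 (mod 29). Since this equals 1, 22 is a QR.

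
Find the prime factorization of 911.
911

Divide by primes starting from smallest:
911 ÷ 911 = 1

911 = 911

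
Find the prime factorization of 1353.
3 × 11 × 41

Divide by primes starting from smallest:
1353 ÷ 3 = 451
451 ÷ 11 = 41
41 ÷ 41 = 1

1353 = 3 × 11 × 41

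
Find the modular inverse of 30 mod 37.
30^(-1) ≡ 21 (mod 37). Verification: 30 × 21 = 630 ≡ 1 (mod 37)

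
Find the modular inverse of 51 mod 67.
51^(-1) ≡ 46 (mod 67). Verification: 51 × 46 = 2346 ≡ 1 (mod 67)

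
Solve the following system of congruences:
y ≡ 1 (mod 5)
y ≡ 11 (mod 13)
11

Using the Chinese Remainder Theorem:
M = product of moduli = 65
For equation 1: M_1 = 13, 13 ≡ 3 (mod 5), inverse of 13 mod 5 is 2 (check: 3 × 2 = 6 ≡ 1 (mod 5))
For equation 2: M_2 = 5, 5 ≡ 5 (mod 13), inverse of 5 mod 13 is 8 (check: 5 × 8 = 40 ≡ 1 (mod 13))
Combine: y ≡ Σ r_i×M_i×(M_i⁻¹ mod m_i) = 1×13×2 + 11×5×8 = 26 + 440 = 466
466 mod 65 = 11
y ≡ 11 (mod 65)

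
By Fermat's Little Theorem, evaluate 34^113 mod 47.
By Fermat: 34^{46} ≡ 1 (mod 47). 113 = 2×46 + 21. So 34^{113} ≡ 34^{21} ≡ 42 (mod 47)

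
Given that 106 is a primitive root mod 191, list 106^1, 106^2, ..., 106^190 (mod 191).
g^1, g^2, ..., g^{190} mod 191: {106, 158, 131, 134, 70, 162, 173, 2, 21, 125, 71, 77, 140, 133, 155, 4, 42, 59, 142, 154, 89, 75, 119, 8, 84, 118, 93, 117, 178, 150, 47, 16, 168, 45, 186, 43, 165, 109, 94, 32, 145, 90, 181, 86, 139, 27, 188, 64, 99, 180, 171, 172, 87, 54, 185, 128, 7, 169, 151, 153, 174, 108, 179, 65, 14, 147, 111, 115, 157, 25, 167, 130, 28, 103, 31, 39, 123, 50, 143, 69, 56, 15, 62, 78, 55, 100, 95, 138, 112, 30, 124, 156, 110, 9, 190, 85, 33, 60, 57, 121, 29, 18, 189, 170, 66, 120, 114, 51, 58, 36, 187, 149, 132, 49, 37, 102, 116, 72, 183, 107, 73, 98, 74, 13, 41, 144, 175, 23, 146, 5, 148, 26, 82, 97, 159, 46, 101, 10, 105, 52, 164, 3, 127, 92, 11, 20, 19, 104, 137, 6, 63, 184, 22, 40, 38, 17, 83, 12, 126, 177, 44, 80, 76, 34, 166, 24, 61, 163, 88, 160, 152, 68, 141, 48, 122, 135, 176, 129, 113, 136, 91, 96, 53, 79, 161, 67, 35, 81, 182, 1}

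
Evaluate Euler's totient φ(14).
6

Prime factorization: 14 = 2 × 7
Using the formula φ(n) = n × Π(1 - 1/p) for each prime factor p:
φ(14) = 14 × (1 - 1/2) × (1 - 1/7)
φ(14) = 6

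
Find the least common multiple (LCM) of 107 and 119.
12733

First find GCD(107, 119) using the Euclidean algorithm:
107 = 0 × 119 + 107
119 = 1 × 107 + 12
107 = 8 × 12 + 11
12 = 1 × 11 + 1
11 = 11 × 1 + 0
GCD(107, 119) = 1

LCM formula: LCM(a, b) = (a × b) / GCD(a, b)
LCM(107, 119) = (107 × 119) / 1
LCM(107, 119) = 12733 / 1
LCM(107, 119) = 12733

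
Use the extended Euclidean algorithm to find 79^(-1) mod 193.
Extended GCD: 79(22) + 193(-9) = 1. So 79^(-1) ≡ 22 ≡ 22 (mod 193). Verify: 79 × 22 = 1738 ≡ 1 (mod 193)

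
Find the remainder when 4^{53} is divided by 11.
By Fermat: 4^{10} ≡ 1 (mod 11). 53 = 5×10 + 3. So 4^{53} ≡ 4^{3} ≡ 9 (mod 11)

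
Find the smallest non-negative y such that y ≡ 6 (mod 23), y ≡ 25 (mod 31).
397

Using the Chinese Remainder Theorem:
M = product of moduli = 713
For equation 1: M_1 = 31, 31 ≡ 8 (mod 23), inverse of 31 mod 23 is 3 (check: 8 × 3 = 24 ≡ 1 (mod 23))
For equation 2: M_2 = 23, 23 ≡ 23 (mod 31), inverse of 23 mod 31 is 27 (check: 23 × 27 = 621 ≡ 1 (mod 31))
Combine: y ≡ Σ r_i×M_i×(M_i⁻¹ mod m_i) = 6×31×3 + 25×23×27 = 558 + 15525 = 16083
16083 mod 713 = 397
y ≡ 397 (mod 713)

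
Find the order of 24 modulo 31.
Powers of 24 mod 31: 24^1≡24, 24^2≡18, 24^3≡29, 24^4≡14, 24^5≡26, 24^6≡4, 24^7≡3, 24^8≡10, 24^9≡23, 24^10≡25, 24^11≡11, 24^12≡16, 24^13≡12, 24^14≡9, 24^15≡30, 24^16≡7, 24^17≡13, 24^18≡2, 24^19≡17, 24^20≡5, 24^21≡27, 24^22≡28, 24^23≡21, 24^24≡8, 24^25≡6, 24^26≡20, 24^27≡15, 24^28≡19, 24^29≡22, 24^30≡1. Order = 30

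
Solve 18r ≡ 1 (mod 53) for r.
18^(-1) ≡ 3 (mod 53). Verification: 18 × 3 = 54 ≡ 1 (mod 53)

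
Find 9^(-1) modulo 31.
7

Using Extended Euclidean Algorithm:
gcd(9, 31) = 1
Bezout coefficients: 9 × 7 + 31 × -2 = 1
So 9 × 7 ≡ 1 (mod 31)
The inverse is 7 mod 31 = 7
Verification: 9 × 7 = 63 = 2 × 31 + 1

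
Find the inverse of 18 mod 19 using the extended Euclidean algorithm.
Extended GCD: 18(-1) + 19(1) = 1. So 18^(-1) ≡ 18 ≡ 18 (mod 19). Verify: 18 × 18 = 324 ≡ 1 (mod 19)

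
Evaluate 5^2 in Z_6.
2 = 2 (binary 10). Repeated squaring mod 6: 5^1 ≡ 5; 5^2 ≡ 5² = 25 ≡ 1. So 5^2 ≡ 1 (mod 6).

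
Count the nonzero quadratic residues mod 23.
For prime 23, there are (p-1)/2 = (23-1)/2 = 11 quadratic residues (excluding 0).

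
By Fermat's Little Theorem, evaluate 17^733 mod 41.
By Fermat: 17^{40} ≡ 1 (mod 41). 733 ≡ 13 (mod 40). So 17^{733} ≡ 17^{13} ≡ 22 (mod 41)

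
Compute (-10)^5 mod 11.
(-10) ≡ 1 (mod 11). 5 = 4 + 1 (binary 101). Repeated squaring mod 11: 1^1 ≡ 1; 1^2 ≡ 1² = 1 ≡ 1; 1^4 ≡ 1² = 1 ≡ 1. Multiply: (-10)^5 ≡ 1^4 × 1^1 ≡ 1 × 1 (mod 11): 1 × 1 = 1 ≡ 1. So (-10)^5 ≡ 1 (mod 11).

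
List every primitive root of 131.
Primitive roots mod 131: {2, 6, 8, 10, 14, 17, 22, 23, 26, 29, 30, 31, 37, 40, 50, 54, 56, 57, 66, 67, 72, 76, 82, 83, 85, 87, 88, 90, 93, 95, 96, 97, 98, 103, 104, 106, 110, 111, 115, 116, 118, 119, 120, 122, 124, 126, 127, 128}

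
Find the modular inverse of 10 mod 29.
10^(-1) ≡ 3 (mod 29). Verification: 10 × 3 = 30 ≡ 1 (mod 29)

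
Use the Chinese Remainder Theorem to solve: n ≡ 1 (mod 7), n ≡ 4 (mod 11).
M = 7 × 11 = 77. M₁ = 11, y₁ ≡ 2 (mod 7). M₂ = 7, y₂ ≡ 8 (mod 11). n = 1×11×2 + 4×7×8 ≡ 15 (mod 77)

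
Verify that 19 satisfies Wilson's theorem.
(18)! mod 19 = 18. Since this equals -1 (mod 19), Wilson confirms 19 is prime.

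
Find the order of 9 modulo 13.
Powers of 9 mod 13: 9^1≡9, 9^2≡3, 9^3≡1. Order = 3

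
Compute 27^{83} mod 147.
69

Using successive squaring:
Binary expansion of 83: 1010011
Powers of 27 mod 147 (each is the square of the previous):
  27^1 ≡ 27 (mod 147)
  27^2 ≡ 27² = 729 ≡ 141 (mod 147)
  27^4 ≡ 141² = 19881 ≡ 36 (mod 147)
  27^8 ≡ 36² = 1296 ≡ 120 (mod 147)
  27^16 ≡ 120² = 14400 ≡ 141 (mod 147)
  27^32 ≡ 141² = 19881 ≡ 36 (mod 147)
  27^64 ≡ 36² = 1296 ≡ 120 (mod 147)
83 = 64 + 16 + 2 + 1, so 27^83 = 27^64 × 27^16 × 27^2 × 27^1 ≡ 120 × 141 × 141 × 27 (mod 147)
Multiplying step by step:
  120 × 141 = 16920 ≡ 15 (mod 147)
  15 × 141 = 2115 ≡ 57 (mod 147)
  57 × 27 = 1539 ≡ 69 (mod 147)
Result: 27^83 ≡ 69 (mod 147)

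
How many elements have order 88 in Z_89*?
Number of primitive roots mod 89 = φ(88) = 40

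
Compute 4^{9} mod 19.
1

Using successive squaring:
Binary expansion of 9: 1001
Powers of 4 mod 19 (each is the square of the previous):
  4^1 ≡ 4 (mod 19)
  4^2 ≡ 4² = 16 ≡ 16 (mod 19)
  4^4 ≡ 16² = 256 ≡ 9 (mod 19)
  4^8 ≡ 9² = 81 ≡ 5 (mod 19)
9 = 8 + 1, so 4^9 = 4^8 × 4^1 ≡ 5 × 4 (mod 19)
Multiplying step by step:
  5 × 4 = 20 ≡ 1 (mod 19)
Result: 4^9 ≡ 1 (mod 19)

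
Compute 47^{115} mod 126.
47

Using successive squaring:
Binary expansion of 115: 1110011
Powers of 47 mod 126 (each is the square of the previous):
  47^1 ≡ 47 (mod 126)
  47^2 ≡ 47² = 2209 ≡ 67 (mod 126)
  47^4 ≡ 67² = 4489 ≡ 79 (mod 126)
  47^8 ≡ 79² = 6241 ≡ 67 (mod 126)
  47^16 ≡ 67² = 4489 ≡ 79 (mod 126)
  47^32 ≡ 79² = 6241 ≡ 67 (mod 126)
  47^64 ≡ 67² = 4489 ≡ 79 (mod 126)
115 = 64 + 32 + 16 + 2 + 1, so 47^115 = 47^64 × 47^32 × 47^16 × 47^2 × 47^1 ≡ 79 × 67 × 79 × 67 × 47 (mod 126)
Multiplying step by step:
  79 × 67 = 5293 ≡ 1 (mod 126)
  1 × 79 = 79 ≡ 79 (mod 126)
  79 × 67 = 5293 ≡ 1 (mod 126)
  1 × 47 = 47 ≡ 47 (mod 126)
Result: 47^115 ≡ 47 (mod 126)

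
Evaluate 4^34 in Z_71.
Using repeated squaring. 34 = 32 + 2 (binary 100010). Repeated squaring mod 71: 4^1 ≡ 4; 4^2 ≡ 4² = 16 ≡ 16; 4^4 ≡ 16² = 256 ≡ 43; 4^8 ≡ 43² = 1849 ≡ 3; 4^16 ≡ 3² = 9 ≡ 9; 4^32 ≡ 9² = 81 ≡ 10. Multiply: 4^34 = 4^32 × 4^2 ≡ 10 × 16 (mod 71): 10 × 16 = 160 ≡ 18. So 4^34 ≡ 18 (mod 71).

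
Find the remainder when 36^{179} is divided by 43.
By Fermat: 36^{42} ≡ 1 (mod 43). 179 = 4×42 + 11. So 36^{179} ≡ 36^{11} ≡ 6 (mod 43)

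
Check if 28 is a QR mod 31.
By Euler's criterion: 28^{15} ≡ 1 (mod 31). Since this equals 1, 28 is a QR.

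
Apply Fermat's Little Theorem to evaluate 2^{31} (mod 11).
2

By Fermat's Little Theorem, a^(p-1) ≡ 1 (mod p) for prime p and gcd(a, p) = 1
Here p = 11, so 2^10 ≡ 1 (mod 11)
We can reduce the exponent: 31 mod 10 = 1
So 2^31 ≡ 2^1 (mod 11)
Computing: 2^1 mod 11 = 2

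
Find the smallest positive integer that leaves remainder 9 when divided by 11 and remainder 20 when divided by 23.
M = 11 × 23 = 253. M₁ = 23, y₁ ≡ 1 (mod 11). M₂ = 11, y₂ ≡ 21 (mod 23). r = 9×23×1 + 20×11×21 ≡ 20 (mod 253). The smallest positive such number is 20.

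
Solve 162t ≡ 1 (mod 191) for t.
162^(-1) ≡ 79 (mod 191). Verification: 162 × 79 = 12798 ≡ 1 (mod 191)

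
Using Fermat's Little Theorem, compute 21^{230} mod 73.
70

By Fermat's Little Theorem, a^(p-1) ≡ 1 (mod p) for prime p and gcd(a, p) = 1
Here p = 73, so 21^72 ≡ 1 (mod 73)
We can reduce the exponent: 230 mod 72 = 14
So 21^230 ≡ 21^14 (mod 73)
Computing: 21^14 mod 73 = 70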